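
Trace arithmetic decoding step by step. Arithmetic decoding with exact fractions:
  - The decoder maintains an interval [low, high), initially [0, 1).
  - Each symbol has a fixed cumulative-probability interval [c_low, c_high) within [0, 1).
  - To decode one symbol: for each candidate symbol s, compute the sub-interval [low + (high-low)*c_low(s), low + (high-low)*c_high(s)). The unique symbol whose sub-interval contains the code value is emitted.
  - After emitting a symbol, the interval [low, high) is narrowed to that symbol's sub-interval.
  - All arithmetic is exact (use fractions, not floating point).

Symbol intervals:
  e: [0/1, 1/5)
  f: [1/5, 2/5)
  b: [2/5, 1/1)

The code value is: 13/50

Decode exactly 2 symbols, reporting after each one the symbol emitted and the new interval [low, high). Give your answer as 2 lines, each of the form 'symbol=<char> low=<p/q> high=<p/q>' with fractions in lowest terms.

Answer: symbol=f low=1/5 high=2/5
symbol=f low=6/25 high=7/25

Derivation:
Step 1: interval [0/1, 1/1), width = 1/1 - 0/1 = 1/1
  'e': [0/1 + 1/1*0/1, 0/1 + 1/1*1/5) = [0/1, 1/5)
  'f': [0/1 + 1/1*1/5, 0/1 + 1/1*2/5) = [1/5, 2/5) <- contains code 13/50
  'b': [0/1 + 1/1*2/5, 0/1 + 1/1*1/1) = [2/5, 1/1)
  emit 'f', narrow to [1/5, 2/5)
Step 2: interval [1/5, 2/5), width = 2/5 - 1/5 = 1/5
  'e': [1/5 + 1/5*0/1, 1/5 + 1/5*1/5) = [1/5, 6/25)
  'f': [1/5 + 1/5*1/5, 1/5 + 1/5*2/5) = [6/25, 7/25) <- contains code 13/50
  'b': [1/5 + 1/5*2/5, 1/5 + 1/5*1/1) = [7/25, 2/5)
  emit 'f', narrow to [6/25, 7/25)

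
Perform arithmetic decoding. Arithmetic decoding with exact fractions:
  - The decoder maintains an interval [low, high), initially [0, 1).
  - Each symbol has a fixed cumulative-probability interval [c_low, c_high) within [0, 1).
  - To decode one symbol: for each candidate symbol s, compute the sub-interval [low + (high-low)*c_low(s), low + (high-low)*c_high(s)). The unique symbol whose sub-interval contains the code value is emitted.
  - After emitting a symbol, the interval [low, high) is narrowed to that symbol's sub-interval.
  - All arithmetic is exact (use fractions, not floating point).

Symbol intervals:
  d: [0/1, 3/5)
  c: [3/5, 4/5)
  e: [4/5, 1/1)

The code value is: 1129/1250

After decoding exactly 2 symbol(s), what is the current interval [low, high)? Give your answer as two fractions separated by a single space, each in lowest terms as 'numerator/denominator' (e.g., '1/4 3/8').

Step 1: interval [0/1, 1/1), width = 1/1 - 0/1 = 1/1
  'd': [0/1 + 1/1*0/1, 0/1 + 1/1*3/5) = [0/1, 3/5)
  'c': [0/1 + 1/1*3/5, 0/1 + 1/1*4/5) = [3/5, 4/5)
  'e': [0/1 + 1/1*4/5, 0/1 + 1/1*1/1) = [4/5, 1/1) <- contains code 1129/1250
  emit 'e', narrow to [4/5, 1/1)
Step 2: interval [4/5, 1/1), width = 1/1 - 4/5 = 1/5
  'd': [4/5 + 1/5*0/1, 4/5 + 1/5*3/5) = [4/5, 23/25) <- contains code 1129/1250
  'c': [4/5 + 1/5*3/5, 4/5 + 1/5*4/5) = [23/25, 24/25)
  'e': [4/5 + 1/5*4/5, 4/5 + 1/5*1/1) = [24/25, 1/1)
  emit 'd', narrow to [4/5, 23/25)

Answer: 4/5 23/25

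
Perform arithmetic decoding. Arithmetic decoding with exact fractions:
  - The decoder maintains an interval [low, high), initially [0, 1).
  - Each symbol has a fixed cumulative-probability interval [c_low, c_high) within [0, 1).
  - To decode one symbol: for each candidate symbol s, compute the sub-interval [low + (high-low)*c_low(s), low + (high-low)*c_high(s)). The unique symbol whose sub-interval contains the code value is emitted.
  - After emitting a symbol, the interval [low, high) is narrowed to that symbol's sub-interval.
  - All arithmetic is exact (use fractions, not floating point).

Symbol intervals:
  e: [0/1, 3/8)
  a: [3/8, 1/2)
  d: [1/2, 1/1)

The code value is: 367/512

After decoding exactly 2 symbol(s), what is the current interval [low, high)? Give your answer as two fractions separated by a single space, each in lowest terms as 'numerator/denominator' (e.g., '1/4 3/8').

Answer: 11/16 3/4

Derivation:
Step 1: interval [0/1, 1/1), width = 1/1 - 0/1 = 1/1
  'e': [0/1 + 1/1*0/1, 0/1 + 1/1*3/8) = [0/1, 3/8)
  'a': [0/1 + 1/1*3/8, 0/1 + 1/1*1/2) = [3/8, 1/2)
  'd': [0/1 + 1/1*1/2, 0/1 + 1/1*1/1) = [1/2, 1/1) <- contains code 367/512
  emit 'd', narrow to [1/2, 1/1)
Step 2: interval [1/2, 1/1), width = 1/1 - 1/2 = 1/2
  'e': [1/2 + 1/2*0/1, 1/2 + 1/2*3/8) = [1/2, 11/16)
  'a': [1/2 + 1/2*3/8, 1/2 + 1/2*1/2) = [11/16, 3/4) <- contains code 367/512
  'd': [1/2 + 1/2*1/2, 1/2 + 1/2*1/1) = [3/4, 1/1)
  emit 'a', narrow to [11/16, 3/4)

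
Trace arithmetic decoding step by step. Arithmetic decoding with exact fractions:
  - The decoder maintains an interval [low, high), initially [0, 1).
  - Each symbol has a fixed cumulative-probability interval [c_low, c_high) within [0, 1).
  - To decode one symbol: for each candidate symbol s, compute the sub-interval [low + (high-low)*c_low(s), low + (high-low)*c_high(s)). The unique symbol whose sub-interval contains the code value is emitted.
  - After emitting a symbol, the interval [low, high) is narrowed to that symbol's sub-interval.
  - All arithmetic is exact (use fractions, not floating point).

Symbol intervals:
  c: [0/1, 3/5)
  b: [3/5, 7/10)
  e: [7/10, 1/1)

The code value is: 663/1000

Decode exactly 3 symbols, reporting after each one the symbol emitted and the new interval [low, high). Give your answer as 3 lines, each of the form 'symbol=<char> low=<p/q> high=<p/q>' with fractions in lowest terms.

Step 1: interval [0/1, 1/1), width = 1/1 - 0/1 = 1/1
  'c': [0/1 + 1/1*0/1, 0/1 + 1/1*3/5) = [0/1, 3/5)
  'b': [0/1 + 1/1*3/5, 0/1 + 1/1*7/10) = [3/5, 7/10) <- contains code 663/1000
  'e': [0/1 + 1/1*7/10, 0/1 + 1/1*1/1) = [7/10, 1/1)
  emit 'b', narrow to [3/5, 7/10)
Step 2: interval [3/5, 7/10), width = 7/10 - 3/5 = 1/10
  'c': [3/5 + 1/10*0/1, 3/5 + 1/10*3/5) = [3/5, 33/50)
  'b': [3/5 + 1/10*3/5, 3/5 + 1/10*7/10) = [33/50, 67/100) <- contains code 663/1000
  'e': [3/5 + 1/10*7/10, 3/5 + 1/10*1/1) = [67/100, 7/10)
  emit 'b', narrow to [33/50, 67/100)
Step 3: interval [33/50, 67/100), width = 67/100 - 33/50 = 1/100
  'c': [33/50 + 1/100*0/1, 33/50 + 1/100*3/5) = [33/50, 333/500) <- contains code 663/1000
  'b': [33/50 + 1/100*3/5, 33/50 + 1/100*7/10) = [333/500, 667/1000)
  'e': [33/50 + 1/100*7/10, 33/50 + 1/100*1/1) = [667/1000, 67/100)
  emit 'c', narrow to [33/50, 333/500)

Answer: symbol=b low=3/5 high=7/10
symbol=b low=33/50 high=67/100
symbol=c low=33/50 high=333/500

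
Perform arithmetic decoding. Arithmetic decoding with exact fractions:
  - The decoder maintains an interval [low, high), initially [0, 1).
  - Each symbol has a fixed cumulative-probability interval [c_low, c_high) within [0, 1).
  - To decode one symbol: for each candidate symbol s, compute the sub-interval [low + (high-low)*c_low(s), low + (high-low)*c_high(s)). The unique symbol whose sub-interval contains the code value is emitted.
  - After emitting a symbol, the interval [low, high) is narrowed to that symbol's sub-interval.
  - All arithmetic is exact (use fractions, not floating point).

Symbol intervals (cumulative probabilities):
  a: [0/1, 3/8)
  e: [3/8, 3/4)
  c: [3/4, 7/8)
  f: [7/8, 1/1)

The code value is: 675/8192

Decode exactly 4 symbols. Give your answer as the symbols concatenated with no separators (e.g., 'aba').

Step 1: interval [0/1, 1/1), width = 1/1 - 0/1 = 1/1
  'a': [0/1 + 1/1*0/1, 0/1 + 1/1*3/8) = [0/1, 3/8) <- contains code 675/8192
  'e': [0/1 + 1/1*3/8, 0/1 + 1/1*3/4) = [3/8, 3/4)
  'c': [0/1 + 1/1*3/4, 0/1 + 1/1*7/8) = [3/4, 7/8)
  'f': [0/1 + 1/1*7/8, 0/1 + 1/1*1/1) = [7/8, 1/1)
  emit 'a', narrow to [0/1, 3/8)
Step 2: interval [0/1, 3/8), width = 3/8 - 0/1 = 3/8
  'a': [0/1 + 3/8*0/1, 0/1 + 3/8*3/8) = [0/1, 9/64) <- contains code 675/8192
  'e': [0/1 + 3/8*3/8, 0/1 + 3/8*3/4) = [9/64, 9/32)
  'c': [0/1 + 3/8*3/4, 0/1 + 3/8*7/8) = [9/32, 21/64)
  'f': [0/1 + 3/8*7/8, 0/1 + 3/8*1/1) = [21/64, 3/8)
  emit 'a', narrow to [0/1, 9/64)
Step 3: interval [0/1, 9/64), width = 9/64 - 0/1 = 9/64
  'a': [0/1 + 9/64*0/1, 0/1 + 9/64*3/8) = [0/1, 27/512)
  'e': [0/1 + 9/64*3/8, 0/1 + 9/64*3/4) = [27/512, 27/256) <- contains code 675/8192
  'c': [0/1 + 9/64*3/4, 0/1 + 9/64*7/8) = [27/256, 63/512)
  'f': [0/1 + 9/64*7/8, 0/1 + 9/64*1/1) = [63/512, 9/64)
  emit 'e', narrow to [27/512, 27/256)
Step 4: interval [27/512, 27/256), width = 27/256 - 27/512 = 27/512
  'a': [27/512 + 27/512*0/1, 27/512 + 27/512*3/8) = [27/512, 297/4096)
  'e': [27/512 + 27/512*3/8, 27/512 + 27/512*3/4) = [297/4096, 189/2048) <- contains code 675/8192
  'c': [27/512 + 27/512*3/4, 27/512 + 27/512*7/8) = [189/2048, 405/4096)
  'f': [27/512 + 27/512*7/8, 27/512 + 27/512*1/1) = [405/4096, 27/256)
  emit 'e', narrow to [297/4096, 189/2048)

Answer: aaee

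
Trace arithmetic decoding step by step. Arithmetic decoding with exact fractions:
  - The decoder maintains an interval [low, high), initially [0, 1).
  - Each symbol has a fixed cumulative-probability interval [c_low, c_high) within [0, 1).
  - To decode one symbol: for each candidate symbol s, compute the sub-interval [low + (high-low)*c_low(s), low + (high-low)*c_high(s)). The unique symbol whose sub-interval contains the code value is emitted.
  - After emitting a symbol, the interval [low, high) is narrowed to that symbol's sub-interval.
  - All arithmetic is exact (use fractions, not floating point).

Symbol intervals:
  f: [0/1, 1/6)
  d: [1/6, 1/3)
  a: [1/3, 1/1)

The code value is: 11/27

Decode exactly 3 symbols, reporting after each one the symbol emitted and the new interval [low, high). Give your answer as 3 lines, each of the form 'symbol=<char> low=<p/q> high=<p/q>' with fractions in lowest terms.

Step 1: interval [0/1, 1/1), width = 1/1 - 0/1 = 1/1
  'f': [0/1 + 1/1*0/1, 0/1 + 1/1*1/6) = [0/1, 1/6)
  'd': [0/1 + 1/1*1/6, 0/1 + 1/1*1/3) = [1/6, 1/3)
  'a': [0/1 + 1/1*1/3, 0/1 + 1/1*1/1) = [1/3, 1/1) <- contains code 11/27
  emit 'a', narrow to [1/3, 1/1)
Step 2: interval [1/3, 1/1), width = 1/1 - 1/3 = 2/3
  'f': [1/3 + 2/3*0/1, 1/3 + 2/3*1/6) = [1/3, 4/9) <- contains code 11/27
  'd': [1/3 + 2/3*1/6, 1/3 + 2/3*1/3) = [4/9, 5/9)
  'a': [1/3 + 2/3*1/3, 1/3 + 2/3*1/1) = [5/9, 1/1)
  emit 'f', narrow to [1/3, 4/9)
Step 3: interval [1/3, 4/9), width = 4/9 - 1/3 = 1/9
  'f': [1/3 + 1/9*0/1, 1/3 + 1/9*1/6) = [1/3, 19/54)
  'd': [1/3 + 1/9*1/6, 1/3 + 1/9*1/3) = [19/54, 10/27)
  'a': [1/3 + 1/9*1/3, 1/3 + 1/9*1/1) = [10/27, 4/9) <- contains code 11/27
  emit 'a', narrow to [10/27, 4/9)

Answer: symbol=a low=1/3 high=1/1
symbol=f low=1/3 high=4/9
symbol=a low=10/27 high=4/9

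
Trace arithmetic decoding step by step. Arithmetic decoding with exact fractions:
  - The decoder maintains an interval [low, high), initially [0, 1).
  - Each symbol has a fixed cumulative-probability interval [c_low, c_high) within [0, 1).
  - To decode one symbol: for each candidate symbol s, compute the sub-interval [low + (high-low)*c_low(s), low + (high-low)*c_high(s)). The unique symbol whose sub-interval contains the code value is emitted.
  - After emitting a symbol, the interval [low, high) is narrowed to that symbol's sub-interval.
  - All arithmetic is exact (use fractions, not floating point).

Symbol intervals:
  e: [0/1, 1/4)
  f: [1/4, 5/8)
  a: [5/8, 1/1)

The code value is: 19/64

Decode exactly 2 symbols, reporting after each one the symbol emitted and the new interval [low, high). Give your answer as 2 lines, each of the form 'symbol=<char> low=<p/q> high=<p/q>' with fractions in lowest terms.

Answer: symbol=f low=1/4 high=5/8
symbol=e low=1/4 high=11/32

Derivation:
Step 1: interval [0/1, 1/1), width = 1/1 - 0/1 = 1/1
  'e': [0/1 + 1/1*0/1, 0/1 + 1/1*1/4) = [0/1, 1/4)
  'f': [0/1 + 1/1*1/4, 0/1 + 1/1*5/8) = [1/4, 5/8) <- contains code 19/64
  'a': [0/1 + 1/1*5/8, 0/1 + 1/1*1/1) = [5/8, 1/1)
  emit 'f', narrow to [1/4, 5/8)
Step 2: interval [1/4, 5/8), width = 5/8 - 1/4 = 3/8
  'e': [1/4 + 3/8*0/1, 1/4 + 3/8*1/4) = [1/4, 11/32) <- contains code 19/64
  'f': [1/4 + 3/8*1/4, 1/4 + 3/8*5/8) = [11/32, 31/64)
  'a': [1/4 + 3/8*5/8, 1/4 + 3/8*1/1) = [31/64, 5/8)
  emit 'e', narrow to [1/4, 11/32)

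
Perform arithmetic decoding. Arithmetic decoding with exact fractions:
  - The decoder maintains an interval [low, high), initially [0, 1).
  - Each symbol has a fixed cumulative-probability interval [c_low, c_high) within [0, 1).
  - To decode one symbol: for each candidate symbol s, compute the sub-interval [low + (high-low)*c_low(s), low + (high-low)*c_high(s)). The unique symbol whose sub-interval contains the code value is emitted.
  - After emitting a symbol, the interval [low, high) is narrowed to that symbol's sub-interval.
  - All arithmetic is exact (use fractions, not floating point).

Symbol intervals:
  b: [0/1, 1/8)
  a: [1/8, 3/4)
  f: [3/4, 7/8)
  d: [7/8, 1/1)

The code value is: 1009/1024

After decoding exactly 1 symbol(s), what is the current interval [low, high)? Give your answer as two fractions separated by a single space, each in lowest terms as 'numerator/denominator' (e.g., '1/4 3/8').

Step 1: interval [0/1, 1/1), width = 1/1 - 0/1 = 1/1
  'b': [0/1 + 1/1*0/1, 0/1 + 1/1*1/8) = [0/1, 1/8)
  'a': [0/1 + 1/1*1/8, 0/1 + 1/1*3/4) = [1/8, 3/4)
  'f': [0/1 + 1/1*3/4, 0/1 + 1/1*7/8) = [3/4, 7/8)
  'd': [0/1 + 1/1*7/8, 0/1 + 1/1*1/1) = [7/8, 1/1) <- contains code 1009/1024
  emit 'd', narrow to [7/8, 1/1)

Answer: 7/8 1/1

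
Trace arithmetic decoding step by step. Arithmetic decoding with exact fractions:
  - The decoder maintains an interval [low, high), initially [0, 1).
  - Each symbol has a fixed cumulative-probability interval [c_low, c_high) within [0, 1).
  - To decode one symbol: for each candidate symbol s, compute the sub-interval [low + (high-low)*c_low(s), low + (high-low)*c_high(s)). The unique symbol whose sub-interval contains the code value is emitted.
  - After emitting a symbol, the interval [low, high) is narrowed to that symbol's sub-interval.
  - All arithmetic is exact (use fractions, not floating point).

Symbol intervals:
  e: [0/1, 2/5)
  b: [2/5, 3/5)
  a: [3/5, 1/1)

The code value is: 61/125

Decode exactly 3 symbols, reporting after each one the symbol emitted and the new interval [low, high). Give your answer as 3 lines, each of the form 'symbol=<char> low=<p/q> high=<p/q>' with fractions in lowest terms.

Step 1: interval [0/1, 1/1), width = 1/1 - 0/1 = 1/1
  'e': [0/1 + 1/1*0/1, 0/1 + 1/1*2/5) = [0/1, 2/5)
  'b': [0/1 + 1/1*2/5, 0/1 + 1/1*3/5) = [2/5, 3/5) <- contains code 61/125
  'a': [0/1 + 1/1*3/5, 0/1 + 1/1*1/1) = [3/5, 1/1)
  emit 'b', narrow to [2/5, 3/5)
Step 2: interval [2/5, 3/5), width = 3/5 - 2/5 = 1/5
  'e': [2/5 + 1/5*0/1, 2/5 + 1/5*2/5) = [2/5, 12/25)
  'b': [2/5 + 1/5*2/5, 2/5 + 1/5*3/5) = [12/25, 13/25) <- contains code 61/125
  'a': [2/5 + 1/5*3/5, 2/5 + 1/5*1/1) = [13/25, 3/5)
  emit 'b', narrow to [12/25, 13/25)
Step 3: interval [12/25, 13/25), width = 13/25 - 12/25 = 1/25
  'e': [12/25 + 1/25*0/1, 12/25 + 1/25*2/5) = [12/25, 62/125) <- contains code 61/125
  'b': [12/25 + 1/25*2/5, 12/25 + 1/25*3/5) = [62/125, 63/125)
  'a': [12/25 + 1/25*3/5, 12/25 + 1/25*1/1) = [63/125, 13/25)
  emit 'e', narrow to [12/25, 62/125)

Answer: symbol=b low=2/5 high=3/5
symbol=b low=12/25 high=13/25
symbol=e low=12/25 high=62/125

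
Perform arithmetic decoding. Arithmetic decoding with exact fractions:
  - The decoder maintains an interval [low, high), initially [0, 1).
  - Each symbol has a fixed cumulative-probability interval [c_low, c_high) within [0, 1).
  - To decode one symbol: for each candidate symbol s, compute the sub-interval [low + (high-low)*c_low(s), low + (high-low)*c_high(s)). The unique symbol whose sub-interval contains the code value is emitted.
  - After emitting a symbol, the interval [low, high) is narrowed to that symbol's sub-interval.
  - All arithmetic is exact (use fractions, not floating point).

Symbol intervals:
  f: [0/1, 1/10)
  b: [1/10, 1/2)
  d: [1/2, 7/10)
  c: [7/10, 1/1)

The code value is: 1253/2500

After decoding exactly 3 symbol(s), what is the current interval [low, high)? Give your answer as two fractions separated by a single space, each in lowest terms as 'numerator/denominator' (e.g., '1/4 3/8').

Answer: 1/2 251/500

Derivation:
Step 1: interval [0/1, 1/1), width = 1/1 - 0/1 = 1/1
  'f': [0/1 + 1/1*0/1, 0/1 + 1/1*1/10) = [0/1, 1/10)
  'b': [0/1 + 1/1*1/10, 0/1 + 1/1*1/2) = [1/10, 1/2)
  'd': [0/1 + 1/1*1/2, 0/1 + 1/1*7/10) = [1/2, 7/10) <- contains code 1253/2500
  'c': [0/1 + 1/1*7/10, 0/1 + 1/1*1/1) = [7/10, 1/1)
  emit 'd', narrow to [1/2, 7/10)
Step 2: interval [1/2, 7/10), width = 7/10 - 1/2 = 1/5
  'f': [1/2 + 1/5*0/1, 1/2 + 1/5*1/10) = [1/2, 13/25) <- contains code 1253/2500
  'b': [1/2 + 1/5*1/10, 1/2 + 1/5*1/2) = [13/25, 3/5)
  'd': [1/2 + 1/5*1/2, 1/2 + 1/5*7/10) = [3/5, 16/25)
  'c': [1/2 + 1/5*7/10, 1/2 + 1/5*1/1) = [16/25, 7/10)
  emit 'f', narrow to [1/2, 13/25)
Step 3: interval [1/2, 13/25), width = 13/25 - 1/2 = 1/50
  'f': [1/2 + 1/50*0/1, 1/2 + 1/50*1/10) = [1/2, 251/500) <- contains code 1253/2500
  'b': [1/2 + 1/50*1/10, 1/2 + 1/50*1/2) = [251/500, 51/100)
  'd': [1/2 + 1/50*1/2, 1/2 + 1/50*7/10) = [51/100, 257/500)
  'c': [1/2 + 1/50*7/10, 1/2 + 1/50*1/1) = [257/500, 13/25)
  emit 'f', narrow to [1/2, 251/500)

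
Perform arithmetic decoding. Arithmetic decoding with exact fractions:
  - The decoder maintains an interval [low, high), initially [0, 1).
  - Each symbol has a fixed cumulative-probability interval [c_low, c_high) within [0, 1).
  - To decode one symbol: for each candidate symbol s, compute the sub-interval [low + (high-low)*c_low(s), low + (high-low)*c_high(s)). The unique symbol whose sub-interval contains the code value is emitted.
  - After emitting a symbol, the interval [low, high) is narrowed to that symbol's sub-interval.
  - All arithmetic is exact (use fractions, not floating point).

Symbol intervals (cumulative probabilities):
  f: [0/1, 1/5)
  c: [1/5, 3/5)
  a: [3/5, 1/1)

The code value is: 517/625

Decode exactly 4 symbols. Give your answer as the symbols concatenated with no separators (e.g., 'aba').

Step 1: interval [0/1, 1/1), width = 1/1 - 0/1 = 1/1
  'f': [0/1 + 1/1*0/1, 0/1 + 1/1*1/5) = [0/1, 1/5)
  'c': [0/1 + 1/1*1/5, 0/1 + 1/1*3/5) = [1/5, 3/5)
  'a': [0/1 + 1/1*3/5, 0/1 + 1/1*1/1) = [3/5, 1/1) <- contains code 517/625
  emit 'a', narrow to [3/5, 1/1)
Step 2: interval [3/5, 1/1), width = 1/1 - 3/5 = 2/5
  'f': [3/5 + 2/5*0/1, 3/5 + 2/5*1/5) = [3/5, 17/25)
  'c': [3/5 + 2/5*1/5, 3/5 + 2/5*3/5) = [17/25, 21/25) <- contains code 517/625
  'a': [3/5 + 2/5*3/5, 3/5 + 2/5*1/1) = [21/25, 1/1)
  emit 'c', narrow to [17/25, 21/25)
Step 3: interval [17/25, 21/25), width = 21/25 - 17/25 = 4/25
  'f': [17/25 + 4/25*0/1, 17/25 + 4/25*1/5) = [17/25, 89/125)
  'c': [17/25 + 4/25*1/5, 17/25 + 4/25*3/5) = [89/125, 97/125)
  'a': [17/25 + 4/25*3/5, 17/25 + 4/25*1/1) = [97/125, 21/25) <- contains code 517/625
  emit 'a', narrow to [97/125, 21/25)
Step 4: interval [97/125, 21/25), width = 21/25 - 97/125 = 8/125
  'f': [97/125 + 8/125*0/1, 97/125 + 8/125*1/5) = [97/125, 493/625)
  'c': [97/125 + 8/125*1/5, 97/125 + 8/125*3/5) = [493/625, 509/625)
  'a': [97/125 + 8/125*3/5, 97/125 + 8/125*1/1) = [509/625, 21/25) <- contains code 517/625
  emit 'a', narrow to [509/625, 21/25)

Answer: acaa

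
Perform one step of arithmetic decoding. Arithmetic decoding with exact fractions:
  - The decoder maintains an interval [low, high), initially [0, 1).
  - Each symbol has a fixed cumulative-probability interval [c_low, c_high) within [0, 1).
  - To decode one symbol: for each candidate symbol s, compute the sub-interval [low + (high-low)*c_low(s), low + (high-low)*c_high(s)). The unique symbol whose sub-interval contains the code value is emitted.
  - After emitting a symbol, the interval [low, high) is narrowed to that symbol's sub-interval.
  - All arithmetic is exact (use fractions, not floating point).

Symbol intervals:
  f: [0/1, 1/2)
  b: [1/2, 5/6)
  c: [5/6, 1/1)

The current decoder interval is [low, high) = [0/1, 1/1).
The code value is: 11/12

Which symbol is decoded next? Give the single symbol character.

Answer: c

Derivation:
Interval width = high − low = 1/1 − 0/1 = 1/1
Scaled code = (code − low) / width = (11/12 − 0/1) / 1/1 = 11/12
  f: [0/1, 1/2) 
  b: [1/2, 5/6) 
  c: [5/6, 1/1) ← scaled code falls here ✓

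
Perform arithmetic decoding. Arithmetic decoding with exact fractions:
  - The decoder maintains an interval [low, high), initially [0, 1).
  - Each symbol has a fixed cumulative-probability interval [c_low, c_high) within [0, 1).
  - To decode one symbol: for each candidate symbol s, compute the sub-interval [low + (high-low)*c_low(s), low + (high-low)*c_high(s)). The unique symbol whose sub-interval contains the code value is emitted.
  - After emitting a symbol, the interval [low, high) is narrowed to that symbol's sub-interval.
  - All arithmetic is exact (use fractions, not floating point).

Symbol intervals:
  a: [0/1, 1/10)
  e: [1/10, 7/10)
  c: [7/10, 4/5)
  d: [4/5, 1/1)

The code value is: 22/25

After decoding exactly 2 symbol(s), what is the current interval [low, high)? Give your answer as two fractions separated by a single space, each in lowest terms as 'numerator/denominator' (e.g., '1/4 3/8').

Step 1: interval [0/1, 1/1), width = 1/1 - 0/1 = 1/1
  'a': [0/1 + 1/1*0/1, 0/1 + 1/1*1/10) = [0/1, 1/10)
  'e': [0/1 + 1/1*1/10, 0/1 + 1/1*7/10) = [1/10, 7/10)
  'c': [0/1 + 1/1*7/10, 0/1 + 1/1*4/5) = [7/10, 4/5)
  'd': [0/1 + 1/1*4/5, 0/1 + 1/1*1/1) = [4/5, 1/1) <- contains code 22/25
  emit 'd', narrow to [4/5, 1/1)
Step 2: interval [4/5, 1/1), width = 1/1 - 4/5 = 1/5
  'a': [4/5 + 1/5*0/1, 4/5 + 1/5*1/10) = [4/5, 41/50)
  'e': [4/5 + 1/5*1/10, 4/5 + 1/5*7/10) = [41/50, 47/50) <- contains code 22/25
  'c': [4/5 + 1/5*7/10, 4/5 + 1/5*4/5) = [47/50, 24/25)
  'd': [4/5 + 1/5*4/5, 4/5 + 1/5*1/1) = [24/25, 1/1)
  emit 'e', narrow to [41/50, 47/50)

Answer: 41/50 47/50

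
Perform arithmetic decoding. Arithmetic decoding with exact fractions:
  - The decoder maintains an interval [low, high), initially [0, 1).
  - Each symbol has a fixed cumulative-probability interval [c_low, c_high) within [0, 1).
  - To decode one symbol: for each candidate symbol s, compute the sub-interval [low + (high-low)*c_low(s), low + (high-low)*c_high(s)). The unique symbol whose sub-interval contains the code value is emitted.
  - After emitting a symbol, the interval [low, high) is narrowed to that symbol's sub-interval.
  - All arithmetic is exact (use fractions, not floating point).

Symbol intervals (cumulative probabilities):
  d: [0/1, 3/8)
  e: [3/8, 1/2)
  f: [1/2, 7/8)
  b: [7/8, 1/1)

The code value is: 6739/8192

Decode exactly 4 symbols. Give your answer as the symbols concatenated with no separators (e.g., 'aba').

Step 1: interval [0/1, 1/1), width = 1/1 - 0/1 = 1/1
  'd': [0/1 + 1/1*0/1, 0/1 + 1/1*3/8) = [0/1, 3/8)
  'e': [0/1 + 1/1*3/8, 0/1 + 1/1*1/2) = [3/8, 1/2)
  'f': [0/1 + 1/1*1/2, 0/1 + 1/1*7/8) = [1/2, 7/8) <- contains code 6739/8192
  'b': [0/1 + 1/1*7/8, 0/1 + 1/1*1/1) = [7/8, 1/1)
  emit 'f', narrow to [1/2, 7/8)
Step 2: interval [1/2, 7/8), width = 7/8 - 1/2 = 3/8
  'd': [1/2 + 3/8*0/1, 1/2 + 3/8*3/8) = [1/2, 41/64)
  'e': [1/2 + 3/8*3/8, 1/2 + 3/8*1/2) = [41/64, 11/16)
  'f': [1/2 + 3/8*1/2, 1/2 + 3/8*7/8) = [11/16, 53/64) <- contains code 6739/8192
  'b': [1/2 + 3/8*7/8, 1/2 + 3/8*1/1) = [53/64, 7/8)
  emit 'f', narrow to [11/16, 53/64)
Step 3: interval [11/16, 53/64), width = 53/64 - 11/16 = 9/64
  'd': [11/16 + 9/64*0/1, 11/16 + 9/64*3/8) = [11/16, 379/512)
  'e': [11/16 + 9/64*3/8, 11/16 + 9/64*1/2) = [379/512, 97/128)
  'f': [11/16 + 9/64*1/2, 11/16 + 9/64*7/8) = [97/128, 415/512)
  'b': [11/16 + 9/64*7/8, 11/16 + 9/64*1/1) = [415/512, 53/64) <- contains code 6739/8192
  emit 'b', narrow to [415/512, 53/64)
Step 4: interval [415/512, 53/64), width = 53/64 - 415/512 = 9/512
  'd': [415/512 + 9/512*0/1, 415/512 + 9/512*3/8) = [415/512, 3347/4096)
  'e': [415/512 + 9/512*3/8, 415/512 + 9/512*1/2) = [3347/4096, 839/1024)
  'f': [415/512 + 9/512*1/2, 415/512 + 9/512*7/8) = [839/1024, 3383/4096) <- contains code 6739/8192
  'b': [415/512 + 9/512*7/8, 415/512 + 9/512*1/1) = [3383/4096, 53/64)
  emit 'f', narrow to [839/1024, 3383/4096)

Answer: ffbf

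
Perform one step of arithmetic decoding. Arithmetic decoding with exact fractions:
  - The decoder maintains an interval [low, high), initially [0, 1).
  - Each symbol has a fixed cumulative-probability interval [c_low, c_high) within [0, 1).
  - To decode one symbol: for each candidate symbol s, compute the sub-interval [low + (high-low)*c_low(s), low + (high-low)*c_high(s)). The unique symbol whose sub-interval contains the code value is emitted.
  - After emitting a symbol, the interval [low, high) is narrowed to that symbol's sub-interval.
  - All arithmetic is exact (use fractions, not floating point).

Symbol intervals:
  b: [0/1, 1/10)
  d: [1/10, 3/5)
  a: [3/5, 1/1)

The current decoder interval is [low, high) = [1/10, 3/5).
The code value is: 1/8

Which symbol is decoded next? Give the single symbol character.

Answer: b

Derivation:
Interval width = high − low = 3/5 − 1/10 = 1/2
Scaled code = (code − low) / width = (1/8 − 1/10) / 1/2 = 1/20
  b: [0/1, 1/10) ← scaled code falls here ✓
  d: [1/10, 3/5) 
  a: [3/5, 1/1) 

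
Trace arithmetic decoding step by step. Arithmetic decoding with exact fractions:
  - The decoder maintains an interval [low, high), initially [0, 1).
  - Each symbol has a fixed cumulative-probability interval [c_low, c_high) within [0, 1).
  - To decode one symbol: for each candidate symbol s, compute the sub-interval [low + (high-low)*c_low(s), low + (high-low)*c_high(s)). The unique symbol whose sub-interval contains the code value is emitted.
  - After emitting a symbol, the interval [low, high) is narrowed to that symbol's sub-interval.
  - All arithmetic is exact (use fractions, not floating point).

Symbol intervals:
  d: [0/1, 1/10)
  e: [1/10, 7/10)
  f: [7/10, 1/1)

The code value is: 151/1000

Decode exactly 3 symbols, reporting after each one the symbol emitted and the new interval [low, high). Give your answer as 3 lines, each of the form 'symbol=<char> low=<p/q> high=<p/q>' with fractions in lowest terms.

Step 1: interval [0/1, 1/1), width = 1/1 - 0/1 = 1/1
  'd': [0/1 + 1/1*0/1, 0/1 + 1/1*1/10) = [0/1, 1/10)
  'e': [0/1 + 1/1*1/10, 0/1 + 1/1*7/10) = [1/10, 7/10) <- contains code 151/1000
  'f': [0/1 + 1/1*7/10, 0/1 + 1/1*1/1) = [7/10, 1/1)
  emit 'e', narrow to [1/10, 7/10)
Step 2: interval [1/10, 7/10), width = 7/10 - 1/10 = 3/5
  'd': [1/10 + 3/5*0/1, 1/10 + 3/5*1/10) = [1/10, 4/25) <- contains code 151/1000
  'e': [1/10 + 3/5*1/10, 1/10 + 3/5*7/10) = [4/25, 13/25)
  'f': [1/10 + 3/5*7/10, 1/10 + 3/5*1/1) = [13/25, 7/10)
  emit 'd', narrow to [1/10, 4/25)
Step 3: interval [1/10, 4/25), width = 4/25 - 1/10 = 3/50
  'd': [1/10 + 3/50*0/1, 1/10 + 3/50*1/10) = [1/10, 53/500)
  'e': [1/10 + 3/50*1/10, 1/10 + 3/50*7/10) = [53/500, 71/500)
  'f': [1/10 + 3/50*7/10, 1/10 + 3/50*1/1) = [71/500, 4/25) <- contains code 151/1000
  emit 'f', narrow to [71/500, 4/25)

Answer: symbol=e low=1/10 high=7/10
symbol=d low=1/10 high=4/25
symbol=f low=71/500 high=4/25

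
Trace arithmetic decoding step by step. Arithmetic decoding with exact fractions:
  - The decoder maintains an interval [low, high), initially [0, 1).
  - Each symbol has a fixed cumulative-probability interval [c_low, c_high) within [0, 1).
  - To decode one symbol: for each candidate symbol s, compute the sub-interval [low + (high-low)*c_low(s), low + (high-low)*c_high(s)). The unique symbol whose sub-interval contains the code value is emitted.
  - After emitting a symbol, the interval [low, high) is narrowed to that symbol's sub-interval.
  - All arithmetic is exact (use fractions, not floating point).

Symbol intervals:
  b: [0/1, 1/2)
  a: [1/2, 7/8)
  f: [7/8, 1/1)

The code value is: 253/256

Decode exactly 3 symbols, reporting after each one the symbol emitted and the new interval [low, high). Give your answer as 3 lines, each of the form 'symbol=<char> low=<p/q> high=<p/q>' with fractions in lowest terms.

Answer: symbol=f low=7/8 high=1/1
symbol=f low=63/64 high=1/1
symbol=b low=63/64 high=127/128

Derivation:
Step 1: interval [0/1, 1/1), width = 1/1 - 0/1 = 1/1
  'b': [0/1 + 1/1*0/1, 0/1 + 1/1*1/2) = [0/1, 1/2)
  'a': [0/1 + 1/1*1/2, 0/1 + 1/1*7/8) = [1/2, 7/8)
  'f': [0/1 + 1/1*7/8, 0/1 + 1/1*1/1) = [7/8, 1/1) <- contains code 253/256
  emit 'f', narrow to [7/8, 1/1)
Step 2: interval [7/8, 1/1), width = 1/1 - 7/8 = 1/8
  'b': [7/8 + 1/8*0/1, 7/8 + 1/8*1/2) = [7/8, 15/16)
  'a': [7/8 + 1/8*1/2, 7/8 + 1/8*7/8) = [15/16, 63/64)
  'f': [7/8 + 1/8*7/8, 7/8 + 1/8*1/1) = [63/64, 1/1) <- contains code 253/256
  emit 'f', narrow to [63/64, 1/1)
Step 3: interval [63/64, 1/1), width = 1/1 - 63/64 = 1/64
  'b': [63/64 + 1/64*0/1, 63/64 + 1/64*1/2) = [63/64, 127/128) <- contains code 253/256
  'a': [63/64 + 1/64*1/2, 63/64 + 1/64*7/8) = [127/128, 511/512)
  'f': [63/64 + 1/64*7/8, 63/64 + 1/64*1/1) = [511/512, 1/1)
  emit 'b', narrow to [63/64, 127/128)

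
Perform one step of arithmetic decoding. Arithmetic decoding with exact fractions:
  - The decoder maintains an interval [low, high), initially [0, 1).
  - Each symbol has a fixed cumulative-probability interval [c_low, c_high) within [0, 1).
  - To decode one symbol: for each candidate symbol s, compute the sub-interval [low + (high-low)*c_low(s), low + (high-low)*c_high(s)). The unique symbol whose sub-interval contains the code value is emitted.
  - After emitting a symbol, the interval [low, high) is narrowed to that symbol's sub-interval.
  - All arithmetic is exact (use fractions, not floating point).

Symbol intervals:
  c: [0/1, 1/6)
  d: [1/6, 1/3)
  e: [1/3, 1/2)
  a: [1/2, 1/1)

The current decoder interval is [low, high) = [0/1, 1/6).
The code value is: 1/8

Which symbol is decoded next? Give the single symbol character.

Answer: a

Derivation:
Interval width = high − low = 1/6 − 0/1 = 1/6
Scaled code = (code − low) / width = (1/8 − 0/1) / 1/6 = 3/4
  c: [0/1, 1/6) 
  d: [1/6, 1/3) 
  e: [1/3, 1/2) 
  a: [1/2, 1/1) ← scaled code falls here ✓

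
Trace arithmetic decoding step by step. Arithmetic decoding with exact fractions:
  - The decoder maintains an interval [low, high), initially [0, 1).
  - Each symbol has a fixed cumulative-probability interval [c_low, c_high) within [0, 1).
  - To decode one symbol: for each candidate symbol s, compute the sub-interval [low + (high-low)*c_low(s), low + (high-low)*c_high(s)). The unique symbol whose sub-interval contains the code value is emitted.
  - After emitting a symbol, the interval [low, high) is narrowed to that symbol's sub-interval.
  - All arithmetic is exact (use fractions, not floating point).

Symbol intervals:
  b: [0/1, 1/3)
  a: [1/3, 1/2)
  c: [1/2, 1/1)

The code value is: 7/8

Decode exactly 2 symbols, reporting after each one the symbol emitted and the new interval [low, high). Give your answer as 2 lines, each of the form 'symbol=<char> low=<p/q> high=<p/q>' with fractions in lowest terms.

Answer: symbol=c low=1/2 high=1/1
symbol=c low=3/4 high=1/1

Derivation:
Step 1: interval [0/1, 1/1), width = 1/1 - 0/1 = 1/1
  'b': [0/1 + 1/1*0/1, 0/1 + 1/1*1/3) = [0/1, 1/3)
  'a': [0/1 + 1/1*1/3, 0/1 + 1/1*1/2) = [1/3, 1/2)
  'c': [0/1 + 1/1*1/2, 0/1 + 1/1*1/1) = [1/2, 1/1) <- contains code 7/8
  emit 'c', narrow to [1/2, 1/1)
Step 2: interval [1/2, 1/1), width = 1/1 - 1/2 = 1/2
  'b': [1/2 + 1/2*0/1, 1/2 + 1/2*1/3) = [1/2, 2/3)
  'a': [1/2 + 1/2*1/3, 1/2 + 1/2*1/2) = [2/3, 3/4)
  'c': [1/2 + 1/2*1/2, 1/2 + 1/2*1/1) = [3/4, 1/1) <- contains code 7/8
  emit 'c', narrow to [3/4, 1/1)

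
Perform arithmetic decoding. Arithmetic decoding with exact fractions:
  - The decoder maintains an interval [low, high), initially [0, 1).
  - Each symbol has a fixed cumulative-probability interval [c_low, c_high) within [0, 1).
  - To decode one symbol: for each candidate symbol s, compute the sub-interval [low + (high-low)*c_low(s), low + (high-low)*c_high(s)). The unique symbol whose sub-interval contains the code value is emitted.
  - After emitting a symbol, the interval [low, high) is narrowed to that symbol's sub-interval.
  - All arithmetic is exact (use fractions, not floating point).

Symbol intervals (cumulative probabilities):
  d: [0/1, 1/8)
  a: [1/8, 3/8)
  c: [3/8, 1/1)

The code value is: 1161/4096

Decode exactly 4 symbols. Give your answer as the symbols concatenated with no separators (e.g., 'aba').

Step 1: interval [0/1, 1/1), width = 1/1 - 0/1 = 1/1
  'd': [0/1 + 1/1*0/1, 0/1 + 1/1*1/8) = [0/1, 1/8)
  'a': [0/1 + 1/1*1/8, 0/1 + 1/1*3/8) = [1/8, 3/8) <- contains code 1161/4096
  'c': [0/1 + 1/1*3/8, 0/1 + 1/1*1/1) = [3/8, 1/1)
  emit 'a', narrow to [1/8, 3/8)
Step 2: interval [1/8, 3/8), width = 3/8 - 1/8 = 1/4
  'd': [1/8 + 1/4*0/1, 1/8 + 1/4*1/8) = [1/8, 5/32)
  'a': [1/8 + 1/4*1/8, 1/8 + 1/4*3/8) = [5/32, 7/32)
  'c': [1/8 + 1/4*3/8, 1/8 + 1/4*1/1) = [7/32, 3/8) <- contains code 1161/4096
  emit 'c', narrow to [7/32, 3/8)
Step 3: interval [7/32, 3/8), width = 3/8 - 7/32 = 5/32
  'd': [7/32 + 5/32*0/1, 7/32 + 5/32*1/8) = [7/32, 61/256)
  'a': [7/32 + 5/32*1/8, 7/32 + 5/32*3/8) = [61/256, 71/256)
  'c': [7/32 + 5/32*3/8, 7/32 + 5/32*1/1) = [71/256, 3/8) <- contains code 1161/4096
  emit 'c', narrow to [71/256, 3/8)
Step 4: interval [71/256, 3/8), width = 3/8 - 71/256 = 25/256
  'd': [71/256 + 25/256*0/1, 71/256 + 25/256*1/8) = [71/256, 593/2048) <- contains code 1161/4096
  'a': [71/256 + 25/256*1/8, 71/256 + 25/256*3/8) = [593/2048, 643/2048)
  'c': [71/256 + 25/256*3/8, 71/256 + 25/256*1/1) = [643/2048, 3/8)
  emit 'd', narrow to [71/256, 593/2048)

Answer: accd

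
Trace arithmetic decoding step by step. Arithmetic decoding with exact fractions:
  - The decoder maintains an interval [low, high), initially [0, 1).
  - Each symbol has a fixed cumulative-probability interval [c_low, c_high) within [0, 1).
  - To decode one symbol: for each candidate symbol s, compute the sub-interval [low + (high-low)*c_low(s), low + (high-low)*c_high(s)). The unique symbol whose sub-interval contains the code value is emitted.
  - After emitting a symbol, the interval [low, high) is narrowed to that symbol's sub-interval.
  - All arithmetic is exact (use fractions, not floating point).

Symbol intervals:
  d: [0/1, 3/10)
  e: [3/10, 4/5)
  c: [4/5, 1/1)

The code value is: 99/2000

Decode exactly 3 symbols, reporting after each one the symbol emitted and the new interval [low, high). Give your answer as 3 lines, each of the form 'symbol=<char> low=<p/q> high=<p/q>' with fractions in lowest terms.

Step 1: interval [0/1, 1/1), width = 1/1 - 0/1 = 1/1
  'd': [0/1 + 1/1*0/1, 0/1 + 1/1*3/10) = [0/1, 3/10) <- contains code 99/2000
  'e': [0/1 + 1/1*3/10, 0/1 + 1/1*4/5) = [3/10, 4/5)
  'c': [0/1 + 1/1*4/5, 0/1 + 1/1*1/1) = [4/5, 1/1)
  emit 'd', narrow to [0/1, 3/10)
Step 2: interval [0/1, 3/10), width = 3/10 - 0/1 = 3/10
  'd': [0/1 + 3/10*0/1, 0/1 + 3/10*3/10) = [0/1, 9/100) <- contains code 99/2000
  'e': [0/1 + 3/10*3/10, 0/1 + 3/10*4/5) = [9/100, 6/25)
  'c': [0/1 + 3/10*4/5, 0/1 + 3/10*1/1) = [6/25, 3/10)
  emit 'd', narrow to [0/1, 9/100)
Step 3: interval [0/1, 9/100), width = 9/100 - 0/1 = 9/100
  'd': [0/1 + 9/100*0/1, 0/1 + 9/100*3/10) = [0/1, 27/1000)
  'e': [0/1 + 9/100*3/10, 0/1 + 9/100*4/5) = [27/1000, 9/125) <- contains code 99/2000
  'c': [0/1 + 9/100*4/5, 0/1 + 9/100*1/1) = [9/125, 9/100)
  emit 'e', narrow to [27/1000, 9/125)

Answer: symbol=d low=0/1 high=3/10
symbol=d low=0/1 high=9/100
symbol=e low=27/1000 high=9/125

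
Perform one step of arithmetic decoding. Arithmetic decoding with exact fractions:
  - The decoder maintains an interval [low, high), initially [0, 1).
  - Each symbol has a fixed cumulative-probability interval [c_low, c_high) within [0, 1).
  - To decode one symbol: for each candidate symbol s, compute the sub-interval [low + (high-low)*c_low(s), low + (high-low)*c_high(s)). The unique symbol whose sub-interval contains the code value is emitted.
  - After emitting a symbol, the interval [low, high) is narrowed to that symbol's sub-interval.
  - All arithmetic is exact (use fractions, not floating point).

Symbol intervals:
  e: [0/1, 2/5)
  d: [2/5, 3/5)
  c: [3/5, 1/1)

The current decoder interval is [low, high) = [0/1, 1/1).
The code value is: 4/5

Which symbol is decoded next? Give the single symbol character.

Answer: c

Derivation:
Interval width = high − low = 1/1 − 0/1 = 1/1
Scaled code = (code − low) / width = (4/5 − 0/1) / 1/1 = 4/5
  e: [0/1, 2/5) 
  d: [2/5, 3/5) 
  c: [3/5, 1/1) ← scaled code falls here ✓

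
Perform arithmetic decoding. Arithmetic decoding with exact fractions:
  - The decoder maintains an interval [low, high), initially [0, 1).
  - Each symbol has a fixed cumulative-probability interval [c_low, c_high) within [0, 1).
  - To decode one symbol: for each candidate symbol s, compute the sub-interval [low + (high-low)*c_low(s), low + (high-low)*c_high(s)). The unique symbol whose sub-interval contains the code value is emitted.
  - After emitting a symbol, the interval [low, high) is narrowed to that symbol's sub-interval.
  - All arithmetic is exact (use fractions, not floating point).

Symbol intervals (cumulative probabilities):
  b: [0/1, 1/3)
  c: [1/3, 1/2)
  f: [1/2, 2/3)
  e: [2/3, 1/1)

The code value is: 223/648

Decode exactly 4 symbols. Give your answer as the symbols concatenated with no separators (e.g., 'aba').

Step 1: interval [0/1, 1/1), width = 1/1 - 0/1 = 1/1
  'b': [0/1 + 1/1*0/1, 0/1 + 1/1*1/3) = [0/1, 1/3)
  'c': [0/1 + 1/1*1/3, 0/1 + 1/1*1/2) = [1/3, 1/2) <- contains code 223/648
  'f': [0/1 + 1/1*1/2, 0/1 + 1/1*2/3) = [1/2, 2/3)
  'e': [0/1 + 1/1*2/3, 0/1 + 1/1*1/1) = [2/3, 1/1)
  emit 'c', narrow to [1/3, 1/2)
Step 2: interval [1/3, 1/2), width = 1/2 - 1/3 = 1/6
  'b': [1/3 + 1/6*0/1, 1/3 + 1/6*1/3) = [1/3, 7/18) <- contains code 223/648
  'c': [1/3 + 1/6*1/3, 1/3 + 1/6*1/2) = [7/18, 5/12)
  'f': [1/3 + 1/6*1/2, 1/3 + 1/6*2/3) = [5/12, 4/9)
  'e': [1/3 + 1/6*2/3, 1/3 + 1/6*1/1) = [4/9, 1/2)
  emit 'b', narrow to [1/3, 7/18)
Step 3: interval [1/3, 7/18), width = 7/18 - 1/3 = 1/18
  'b': [1/3 + 1/18*0/1, 1/3 + 1/18*1/3) = [1/3, 19/54) <- contains code 223/648
  'c': [1/3 + 1/18*1/3, 1/3 + 1/18*1/2) = [19/54, 13/36)
  'f': [1/3 + 1/18*1/2, 1/3 + 1/18*2/3) = [13/36, 10/27)
  'e': [1/3 + 1/18*2/3, 1/3 + 1/18*1/1) = [10/27, 7/18)
  emit 'b', narrow to [1/3, 19/54)
Step 4: interval [1/3, 19/54), width = 19/54 - 1/3 = 1/54
  'b': [1/3 + 1/54*0/1, 1/3 + 1/54*1/3) = [1/3, 55/162)
  'c': [1/3 + 1/54*1/3, 1/3 + 1/54*1/2) = [55/162, 37/108)
  'f': [1/3 + 1/54*1/2, 1/3 + 1/54*2/3) = [37/108, 28/81) <- contains code 223/648
  'e': [1/3 + 1/54*2/3, 1/3 + 1/54*1/1) = [28/81, 19/54)
  emit 'f', narrow to [37/108, 28/81)

Answer: cbbf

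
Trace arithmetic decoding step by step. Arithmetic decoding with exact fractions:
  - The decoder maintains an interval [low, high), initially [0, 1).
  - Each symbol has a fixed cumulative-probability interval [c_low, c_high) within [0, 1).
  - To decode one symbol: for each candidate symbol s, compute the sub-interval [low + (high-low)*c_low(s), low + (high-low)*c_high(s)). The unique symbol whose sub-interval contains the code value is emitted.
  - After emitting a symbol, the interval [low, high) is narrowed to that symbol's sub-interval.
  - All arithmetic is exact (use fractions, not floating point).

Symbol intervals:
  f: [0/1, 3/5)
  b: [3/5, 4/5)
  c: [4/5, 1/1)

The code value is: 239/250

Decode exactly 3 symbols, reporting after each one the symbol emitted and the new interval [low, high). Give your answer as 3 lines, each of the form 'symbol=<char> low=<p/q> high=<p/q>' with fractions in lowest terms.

Step 1: interval [0/1, 1/1), width = 1/1 - 0/1 = 1/1
  'f': [0/1 + 1/1*0/1, 0/1 + 1/1*3/5) = [0/1, 3/5)
  'b': [0/1 + 1/1*3/5, 0/1 + 1/1*4/5) = [3/5, 4/5)
  'c': [0/1 + 1/1*4/5, 0/1 + 1/1*1/1) = [4/5, 1/1) <- contains code 239/250
  emit 'c', narrow to [4/5, 1/1)
Step 2: interval [4/5, 1/1), width = 1/1 - 4/5 = 1/5
  'f': [4/5 + 1/5*0/1, 4/5 + 1/5*3/5) = [4/5, 23/25)
  'b': [4/5 + 1/5*3/5, 4/5 + 1/5*4/5) = [23/25, 24/25) <- contains code 239/250
  'c': [4/5 + 1/5*4/5, 4/5 + 1/5*1/1) = [24/25, 1/1)
  emit 'b', narrow to [23/25, 24/25)
Step 3: interval [23/25, 24/25), width = 24/25 - 23/25 = 1/25
  'f': [23/25 + 1/25*0/1, 23/25 + 1/25*3/5) = [23/25, 118/125)
  'b': [23/25 + 1/25*3/5, 23/25 + 1/25*4/5) = [118/125, 119/125)
  'c': [23/25 + 1/25*4/5, 23/25 + 1/25*1/1) = [119/125, 24/25) <- contains code 239/250
  emit 'c', narrow to [119/125, 24/25)

Answer: symbol=c low=4/5 high=1/1
symbol=b low=23/25 high=24/25
symbol=c low=119/125 high=24/25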